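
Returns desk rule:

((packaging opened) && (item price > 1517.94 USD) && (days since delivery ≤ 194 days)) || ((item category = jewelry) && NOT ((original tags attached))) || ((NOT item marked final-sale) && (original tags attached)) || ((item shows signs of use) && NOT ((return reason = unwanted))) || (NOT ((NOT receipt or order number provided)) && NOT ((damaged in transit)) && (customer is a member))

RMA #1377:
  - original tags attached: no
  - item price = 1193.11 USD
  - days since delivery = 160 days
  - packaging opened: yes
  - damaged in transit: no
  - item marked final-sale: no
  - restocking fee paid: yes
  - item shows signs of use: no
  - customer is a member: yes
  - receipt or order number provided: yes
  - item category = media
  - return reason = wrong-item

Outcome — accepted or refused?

Atomic conditions:
  packaging opened: yes → true
  item price > 1517.94 USD: 1193.11 > 1517.94 is false
  days since delivery ≤ 194 days: 160 ≤ 194 is true
  item category = jewelry: media == jewelry is false
  original tags attached: no → false
  NOT item marked final-sale: no → true
  item shows signs of use: no → false
  return reason = unwanted: wrong-item == unwanted is false
  NOT receipt or order number provided: yes → false
  damaged in transit: no → false
  customer is a member: yes → true
Combine:
[1] true AND false AND true = false
[2.2] NOT false = true
[2] false AND true = false
[3] true AND false = false
[4.2] NOT false = true
[4] false AND true = false
[5.1] NOT false = true
[5.2] NOT false = true
[5] true AND true AND true = true
[root] false OR false OR false OR false OR true = true
Overall: true → accepted

Accepted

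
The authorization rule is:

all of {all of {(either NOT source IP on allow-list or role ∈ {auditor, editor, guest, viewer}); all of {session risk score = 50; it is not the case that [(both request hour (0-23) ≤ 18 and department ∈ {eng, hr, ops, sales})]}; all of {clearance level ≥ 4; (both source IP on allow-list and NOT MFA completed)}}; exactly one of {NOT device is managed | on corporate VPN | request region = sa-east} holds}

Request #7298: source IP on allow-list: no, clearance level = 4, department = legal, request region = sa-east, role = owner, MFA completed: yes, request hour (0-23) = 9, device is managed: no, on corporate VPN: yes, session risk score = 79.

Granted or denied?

Denied

Atomic conditions:
  NOT source IP on allow-list: no → true
  role ∈ {auditor, editor, guest, viewer}: owner is not in the set → false
  session risk score = 50: 79 == 50 is false
  request hour (0-23) ≤ 18: 9 ≤ 18 is true
  department ∈ {eng, hr, ops, sales}: legal is not in the set → false
  clearance level ≥ 4: 4 ≥ 4 is true
  source IP on allow-list: no → false
  NOT MFA completed: yes → false
  NOT device is managed: no → true
  on corporate VPN: yes → true
  request region = sa-east: sa-east == sa-east is true
Combine:
[1.1] true OR false = true
[1.2.2.1] true AND false = false
[1.2.2] NOT false = true
[1.2] false AND true = false
[1.3.2] false AND false = false
[1.3] true AND false = false
[1] true AND false AND false = false
[2] exactly-one(true, true, true) = false
[root] false AND false = false
Overall: false → denied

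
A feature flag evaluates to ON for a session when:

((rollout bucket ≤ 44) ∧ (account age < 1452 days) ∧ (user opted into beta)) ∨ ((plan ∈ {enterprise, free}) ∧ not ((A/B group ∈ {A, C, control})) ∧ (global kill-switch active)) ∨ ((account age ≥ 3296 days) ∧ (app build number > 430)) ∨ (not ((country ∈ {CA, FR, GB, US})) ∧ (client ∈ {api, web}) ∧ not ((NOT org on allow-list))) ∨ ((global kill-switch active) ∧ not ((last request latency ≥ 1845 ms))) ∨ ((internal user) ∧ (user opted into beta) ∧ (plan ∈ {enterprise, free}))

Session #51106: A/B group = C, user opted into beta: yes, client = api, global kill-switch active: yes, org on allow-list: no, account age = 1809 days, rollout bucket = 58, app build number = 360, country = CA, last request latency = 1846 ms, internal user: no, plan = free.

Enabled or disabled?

Disabled

Atomic conditions:
  rollout bucket ≤ 44: 58 ≤ 44 is false
  account age < 1452 days: 1809 < 1452 is false
  user opted into beta: yes → true
  plan ∈ {enterprise, free}: free is in the set → true
  A/B group ∈ {A, C, control}: C is in the set → true
  global kill-switch active: yes → true
  account age ≥ 3296 days: 1809 ≥ 3296 is false
  app build number > 430: 360 > 430 is false
  country ∈ {CA, FR, GB, US}: CA is in the set → true
  client ∈ {api, web}: api is in the set → true
  NOT org on allow-list: no → true
  last request latency ≥ 1845 ms: 1846 ≥ 1845 is true
  internal user: no → false
Combine:
[1] false AND false AND true = false
[2.2] NOT true = false
[2] true AND false AND true = false
[3] false AND false = false
[4.1] NOT true = false
[4.3] NOT true = false
[4] false AND true AND false = false
[5.2] NOT true = false
[5] true AND false = false
[6] false AND true AND true = false
[root] false OR false OR false OR false OR false OR false = false
Overall: false → disabled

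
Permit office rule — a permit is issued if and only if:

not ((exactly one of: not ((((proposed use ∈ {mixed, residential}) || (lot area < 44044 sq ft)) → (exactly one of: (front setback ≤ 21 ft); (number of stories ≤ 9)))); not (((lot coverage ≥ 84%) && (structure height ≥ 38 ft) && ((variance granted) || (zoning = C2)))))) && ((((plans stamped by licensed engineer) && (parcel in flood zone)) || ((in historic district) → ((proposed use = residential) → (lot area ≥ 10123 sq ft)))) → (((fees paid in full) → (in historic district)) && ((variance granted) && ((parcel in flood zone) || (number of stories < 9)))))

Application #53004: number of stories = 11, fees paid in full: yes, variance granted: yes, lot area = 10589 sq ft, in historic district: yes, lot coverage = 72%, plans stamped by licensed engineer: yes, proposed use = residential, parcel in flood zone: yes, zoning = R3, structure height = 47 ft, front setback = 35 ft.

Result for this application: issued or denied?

Issued

Atomic conditions:
  proposed use ∈ {mixed, residential}: residential is in the set → true
  lot area < 44044 sq ft: 10589 < 44044 is true
  front setback ≤ 21 ft: 35 ≤ 21 is false
  number of stories ≤ 9: 11 ≤ 9 is false
  lot coverage ≥ 84%: 72 ≥ 84 is false
  structure height ≥ 38 ft: 47 ≥ 38 is true
  variance granted: yes → true
  zoning = C2: R3 == C2 is false
  plans stamped by licensed engineer: yes → true
  parcel in flood zone: yes → true
  in historic district: yes → true
  proposed use = residential: residential == residential is true
  lot area ≥ 10123 sq ft: 10589 ≥ 10123 is true
  fees paid in full: yes → true
  number of stories < 9: 11 < 9 is false
Combine:
[1.1.1.1.1] true OR true = true
[1.1.1.1.2] exactly-one(false, false) = false
[1.1.1.1] true → false = false
[1.1.1] NOT false = true
[1.1.2.1.3] true OR false = true
[1.1.2.1] false AND true AND true = false
[1.1.2] NOT false = true
[1.1] exactly-one(true, true) = false
[1] NOT false = true
[2.1.1] true AND true = true
[2.1.2.2] true → true = true
[2.1.2] true → true = true
[2.1] true OR true = true
[2.2.1] true → true = true
[2.2.2.2] true OR false = true
[2.2.2] true AND true = true
[2.2] true AND true = true
[2] true → true = true
[root] true AND true = true
Overall: true → issued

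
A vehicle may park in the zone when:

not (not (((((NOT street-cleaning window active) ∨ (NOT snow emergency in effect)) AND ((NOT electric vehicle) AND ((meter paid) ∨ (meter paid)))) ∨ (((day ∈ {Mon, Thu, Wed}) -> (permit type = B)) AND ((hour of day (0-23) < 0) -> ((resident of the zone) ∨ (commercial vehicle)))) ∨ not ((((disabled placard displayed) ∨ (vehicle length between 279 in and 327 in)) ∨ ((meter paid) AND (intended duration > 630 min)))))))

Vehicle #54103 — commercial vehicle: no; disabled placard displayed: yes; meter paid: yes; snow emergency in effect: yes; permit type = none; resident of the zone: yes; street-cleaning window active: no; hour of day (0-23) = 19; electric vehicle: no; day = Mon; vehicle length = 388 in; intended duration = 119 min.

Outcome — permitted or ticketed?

Atomic conditions:
  NOT street-cleaning window active: no → true
  NOT snow emergency in effect: yes → false
  NOT electric vehicle: no → true
  meter paid: yes → true
  day ∈ {Mon, Thu, Wed}: Mon is in the set → true
  permit type = B: none == B is false
  hour of day (0-23) < 0: 19 < 0 is false
  resident of the zone: yes → true
  commercial vehicle: no → false
  disabled placard displayed: yes → true
  vehicle length between 279 in and 327 in: 388 in [279, 327] is false
  intended duration > 630 min: 119 > 630 is false
Combine:
[1.1.1.1] true OR false = true
[1.1.1.2.2] true OR true = true
[1.1.1.2] true AND true = true
[1.1.1] true AND true = true
[1.1.2.1] true → false = false
[1.1.2.2.2] true OR false = true
[1.1.2.2] false → true (antecedent false ⇒ implication holds) = true
[1.1.2] false AND true = false
[1.1.3.1.1] true OR false = true
[1.1.3.1.2] true AND false = false
[1.1.3.1] true OR false = true
[1.1.3] NOT true = false
[1.1] true OR false OR false = true
[1] NOT true = false
[root] NOT false = true
Overall: true → permitted

Permitted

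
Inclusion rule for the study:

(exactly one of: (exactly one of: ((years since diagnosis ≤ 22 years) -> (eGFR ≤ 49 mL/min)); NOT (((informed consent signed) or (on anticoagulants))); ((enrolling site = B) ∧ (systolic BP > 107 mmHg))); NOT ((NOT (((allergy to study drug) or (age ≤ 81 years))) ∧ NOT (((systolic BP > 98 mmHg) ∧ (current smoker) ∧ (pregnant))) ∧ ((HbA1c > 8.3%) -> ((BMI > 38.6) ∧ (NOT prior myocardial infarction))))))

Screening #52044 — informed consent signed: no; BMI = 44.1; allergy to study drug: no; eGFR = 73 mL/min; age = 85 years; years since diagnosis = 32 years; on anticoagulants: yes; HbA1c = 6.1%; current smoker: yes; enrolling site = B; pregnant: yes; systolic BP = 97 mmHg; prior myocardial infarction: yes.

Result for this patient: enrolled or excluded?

Enrolled

Atomic conditions:
  years since diagnosis ≤ 22 years: 32 ≤ 22 is false
  eGFR ≤ 49 mL/min: 73 ≤ 49 is false
  informed consent signed: no → false
  on anticoagulants: yes → true
  enrolling site = B: B == B is true
  systolic BP > 107 mmHg: 97 > 107 is false
  allergy to study drug: no → false
  age ≤ 81 years: 85 ≤ 81 is false
  systolic BP > 98 mmHg: 97 > 98 is false
  current smoker: yes → true
  pregnant: yes → true
  HbA1c > 8.3%: 6.1 > 8.3 is false
  BMI > 38.6: 44.1 > 38.6 is true
  NOT prior myocardial infarction: yes → false
Combine:
[1.1] false → false (antecedent false ⇒ implication holds) = true
[1.2.1] false OR true = true
[1.2] NOT true = false
[1.3] true AND false = false
[1] exactly-one(true, false, false) = true
[2.1.1.1] false OR false = false
[2.1.1] NOT false = true
[2.1.2.1] false AND true AND true = false
[2.1.2] NOT false = true
[2.1.3.2] true AND false = false
[2.1.3] false → false (antecedent false ⇒ implication holds) = true
[2.1] true AND true AND true = true
[2] NOT true = false
[root] exactly-one(true, false) = true
Overall: true → enrolled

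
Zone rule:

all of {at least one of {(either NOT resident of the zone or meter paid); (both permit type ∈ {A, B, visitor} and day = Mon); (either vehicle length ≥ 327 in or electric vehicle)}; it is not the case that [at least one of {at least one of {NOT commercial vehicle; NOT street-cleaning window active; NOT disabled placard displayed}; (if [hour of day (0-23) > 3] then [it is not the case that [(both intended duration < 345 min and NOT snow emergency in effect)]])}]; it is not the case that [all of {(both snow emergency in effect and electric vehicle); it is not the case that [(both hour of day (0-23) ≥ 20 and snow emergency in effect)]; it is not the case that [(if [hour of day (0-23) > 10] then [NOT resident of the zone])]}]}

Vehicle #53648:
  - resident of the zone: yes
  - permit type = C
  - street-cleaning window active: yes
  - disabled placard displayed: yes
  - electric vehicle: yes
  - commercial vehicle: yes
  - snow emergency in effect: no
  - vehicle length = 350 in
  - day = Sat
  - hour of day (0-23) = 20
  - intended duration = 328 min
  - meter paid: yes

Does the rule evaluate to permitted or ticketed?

Atomic conditions:
  NOT resident of the zone: yes → false
  meter paid: yes → true
  permit type ∈ {A, B, visitor}: C is not in the set → false
  day = Mon: Sat == Mon is false
  vehicle length ≥ 327 in: 350 ≥ 327 is true
  electric vehicle: yes → true
  NOT commercial vehicle: yes → false
  NOT street-cleaning window active: yes → false
  NOT disabled placard displayed: yes → false
  hour of day (0-23) > 3: 20 > 3 is true
  intended duration < 345 min: 328 < 345 is true
  NOT snow emergency in effect: no → true
  snow emergency in effect: no → false
  hour of day (0-23) ≥ 20: 20 ≥ 20 is true
  hour of day (0-23) > 10: 20 > 10 is true
Combine:
[1.1] false OR true = true
[1.2] false AND false = false
[1.3] true OR true = true
[1] true OR false OR true = true
[2.1.1] false OR false OR false = false
[2.1.2.2.1] true AND true = true
[2.1.2.2] NOT true = false
[2.1.2] true → false = false
[2.1] false OR false = false
[2] NOT false = true
[3.1.1] false AND true = false
[3.1.2.1] true AND false = false
[3.1.2] NOT false = true
[3.1.3.1] true → false = false
[3.1.3] NOT false = true
[3.1] false AND true AND true = false
[3] NOT false = true
[root] true AND true AND true = true
Overall: true → permitted

Permitted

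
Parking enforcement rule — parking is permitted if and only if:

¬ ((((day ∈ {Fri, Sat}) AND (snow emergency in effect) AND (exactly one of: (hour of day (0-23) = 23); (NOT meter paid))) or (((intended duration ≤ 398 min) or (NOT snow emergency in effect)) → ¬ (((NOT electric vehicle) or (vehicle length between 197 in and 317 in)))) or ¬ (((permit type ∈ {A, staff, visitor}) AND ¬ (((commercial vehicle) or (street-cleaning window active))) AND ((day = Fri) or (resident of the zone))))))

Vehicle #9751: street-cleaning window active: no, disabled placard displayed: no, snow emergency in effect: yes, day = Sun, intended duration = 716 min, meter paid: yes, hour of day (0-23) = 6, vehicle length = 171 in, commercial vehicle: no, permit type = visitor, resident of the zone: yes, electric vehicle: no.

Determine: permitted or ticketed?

Atomic conditions:
  day ∈ {Fri, Sat}: Sun is not in the set → false
  snow emergency in effect: yes → true
  hour of day (0-23) = 23: 6 == 23 is false
  NOT meter paid: yes → false
  intended duration ≤ 398 min: 716 ≤ 398 is false
  NOT snow emergency in effect: yes → false
  NOT electric vehicle: no → true
  vehicle length between 197 in and 317 in: 171 in [197, 317] is false
  permit type ∈ {A, staff, visitor}: visitor is in the set → true
  commercial vehicle: no → false
  street-cleaning window active: no → false
  day = Fri: Sun == Fri is false
  resident of the zone: yes → true
Combine:
[1.1.3] exactly-one(false, false) = false
[1.1] false AND true AND false = false
[1.2.1] false OR false = false
[1.2.2.1] true OR false = true
[1.2.2] NOT true = false
[1.2] false → false (antecedent false ⇒ implication holds) = true
[1.3.1.2.1] false OR false = false
[1.3.1.2] NOT false = true
[1.3.1.3] false OR true = true
[1.3.1] true AND true AND true = true
[1.3] NOT true = false
[1] false OR true OR false = true
[root] NOT true = false
Overall: false → ticketed

Ticketed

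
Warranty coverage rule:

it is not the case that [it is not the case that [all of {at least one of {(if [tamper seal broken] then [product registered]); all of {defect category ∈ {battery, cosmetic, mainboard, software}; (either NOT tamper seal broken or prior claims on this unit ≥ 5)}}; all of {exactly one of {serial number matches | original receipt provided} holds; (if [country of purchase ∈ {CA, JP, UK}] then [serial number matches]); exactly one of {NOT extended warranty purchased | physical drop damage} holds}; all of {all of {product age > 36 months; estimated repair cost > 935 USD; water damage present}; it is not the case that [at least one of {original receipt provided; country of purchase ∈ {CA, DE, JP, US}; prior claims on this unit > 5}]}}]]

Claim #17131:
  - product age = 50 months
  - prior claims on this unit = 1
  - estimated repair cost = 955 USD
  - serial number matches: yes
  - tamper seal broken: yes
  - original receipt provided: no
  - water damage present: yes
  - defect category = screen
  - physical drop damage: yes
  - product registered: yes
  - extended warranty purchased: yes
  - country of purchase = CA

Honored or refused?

Atomic conditions:
  tamper seal broken: yes → true
  product registered: yes → true
  defect category ∈ {battery, cosmetic, mainboard, software}: screen is not in the set → false
  NOT tamper seal broken: yes → false
  prior claims on this unit ≥ 5: 1 ≥ 5 is false
  serial number matches: yes → true
  original receipt provided: no → false
  country of purchase ∈ {CA, JP, UK}: CA is in the set → true
  NOT extended warranty purchased: yes → false
  physical drop damage: yes → true
  product age > 36 months: 50 > 36 is true
  estimated repair cost > 935 USD: 955 > 935 is true
  water damage present: yes → true
  country of purchase ∈ {CA, DE, JP, US}: CA is in the set → true
  prior claims on this unit > 5: 1 > 5 is false
Combine:
[1.1.1.1] true → true = true
[1.1.1.2.2] false OR false = false
[1.1.1.2] false AND false = false
[1.1.1] true OR false = true
[1.1.2.1] exactly-one(true, false) = true
[1.1.2.2] true → true = true
[1.1.2.3] exactly-one(false, true) = true
[1.1.2] true AND true AND true = true
[1.1.3.1] true AND true AND true = true
[1.1.3.2.1] false OR true OR false = true
[1.1.3.2] NOT true = false
[1.1.3] true AND false = false
[1.1] true AND true AND false = false
[1] NOT false = true
[root] NOT true = false
Overall: false → refused

Refused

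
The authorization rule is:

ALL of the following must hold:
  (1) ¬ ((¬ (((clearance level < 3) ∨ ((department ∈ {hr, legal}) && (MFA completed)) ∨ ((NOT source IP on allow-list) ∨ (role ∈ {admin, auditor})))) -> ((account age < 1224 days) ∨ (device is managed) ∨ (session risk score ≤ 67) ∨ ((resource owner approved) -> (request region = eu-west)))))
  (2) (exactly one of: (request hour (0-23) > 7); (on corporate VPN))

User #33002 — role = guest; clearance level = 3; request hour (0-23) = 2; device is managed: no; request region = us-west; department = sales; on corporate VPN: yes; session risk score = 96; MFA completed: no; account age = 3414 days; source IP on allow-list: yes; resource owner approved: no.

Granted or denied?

Atomic conditions:
  clearance level < 3: 3 < 3 is false
  department ∈ {hr, legal}: sales is not in the set → false
  MFA completed: no → false
  NOT source IP on allow-list: yes → false
  role ∈ {admin, auditor}: guest is not in the set → false
  account age < 1224 days: 3414 < 1224 is false
  device is managed: no → false
  session risk score ≤ 67: 96 ≤ 67 is false
  resource owner approved: no → false
  request region = eu-west: us-west == eu-west is false
  request hour (0-23) > 7: 2 > 7 is false
  on corporate VPN: yes → true
Combine:
[1.1.1.1.2] false AND false = false
[1.1.1.1.3] false OR false = false
[1.1.1.1] false OR false OR false = false
[1.1.1] NOT false = true
[1.1.2.4] false → false (antecedent false ⇒ implication holds) = true
[1.1.2] false OR false OR false OR true = true
[1.1] true → true = true
[1] NOT true = false
[2] exactly-one(false, true) = true
[root] false AND true = false
Overall: false → denied

Denied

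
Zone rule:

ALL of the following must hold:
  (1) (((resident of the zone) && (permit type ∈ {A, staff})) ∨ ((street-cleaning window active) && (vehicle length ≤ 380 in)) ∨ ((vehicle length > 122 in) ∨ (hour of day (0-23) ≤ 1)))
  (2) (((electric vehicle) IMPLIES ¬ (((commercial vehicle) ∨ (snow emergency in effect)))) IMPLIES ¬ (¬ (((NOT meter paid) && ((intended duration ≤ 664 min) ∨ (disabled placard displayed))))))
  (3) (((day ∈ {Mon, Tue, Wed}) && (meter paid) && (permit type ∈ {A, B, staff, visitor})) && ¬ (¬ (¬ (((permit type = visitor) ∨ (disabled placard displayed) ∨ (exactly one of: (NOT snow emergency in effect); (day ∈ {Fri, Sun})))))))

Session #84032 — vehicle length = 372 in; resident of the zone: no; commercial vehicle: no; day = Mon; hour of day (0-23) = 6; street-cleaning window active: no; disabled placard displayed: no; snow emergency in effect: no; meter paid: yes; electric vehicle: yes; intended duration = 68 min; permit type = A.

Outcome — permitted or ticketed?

Atomic conditions:
  resident of the zone: no → false
  permit type ∈ {A, staff}: A is in the set → true
  street-cleaning window active: no → false
  vehicle length ≤ 380 in: 372 ≤ 380 is true
  vehicle length > 122 in: 372 > 122 is true
  hour of day (0-23) ≤ 1: 6 ≤ 1 is false
  electric vehicle: yes → true
  commercial vehicle: no → false
  snow emergency in effect: no → false
  NOT meter paid: yes → false
  intended duration ≤ 664 min: 68 ≤ 664 is true
  disabled placard displayed: no → false
  day ∈ {Mon, Tue, Wed}: Mon is in the set → true
  meter paid: yes → true
  permit type ∈ {A, B, staff, visitor}: A is in the set → true
  permit type = visitor: A == visitor is false
  NOT snow emergency in effect: no → true
  day ∈ {Fri, Sun}: Mon is not in the set → false
Combine:
[1.1] false AND true = false
[1.2] false AND true = false
[1.3] true OR false = true
[1] false OR false OR true = true
[2.1.2.1] false OR false = false
[2.1.2] NOT false = true
[2.1] true → true = true
[2.2.1.1.2] true OR false = true
[2.2.1.1] false AND true = false
[2.2.1] NOT false = true
[2.2] NOT true = false
[2] true → false = false
[3.1] true AND true AND true = true
[3.2.1.1.1.3] exactly-one(true, false) = true
[3.2.1.1.1] false OR false OR true = true
[3.2.1.1] NOT true = false
[3.2.1] NOT false = true
[3.2] NOT true = false
[3] true AND false = false
[root] true AND false AND false = false
Overall: false → ticketed

Ticketed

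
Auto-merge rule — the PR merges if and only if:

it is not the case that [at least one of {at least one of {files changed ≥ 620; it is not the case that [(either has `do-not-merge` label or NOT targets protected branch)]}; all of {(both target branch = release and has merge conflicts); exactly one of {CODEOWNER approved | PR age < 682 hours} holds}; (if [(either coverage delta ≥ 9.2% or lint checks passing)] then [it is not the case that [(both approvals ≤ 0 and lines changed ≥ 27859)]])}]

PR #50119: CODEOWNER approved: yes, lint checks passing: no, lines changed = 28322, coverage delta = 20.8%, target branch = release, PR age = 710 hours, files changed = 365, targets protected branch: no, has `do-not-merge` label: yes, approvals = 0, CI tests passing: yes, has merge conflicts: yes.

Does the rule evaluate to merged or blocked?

Atomic conditions:
  files changed ≥ 620: 365 ≥ 620 is false
  has `do-not-merge` label: yes → true
  NOT targets protected branch: no → true
  target branch = release: release == release is true
  has merge conflicts: yes → true
  CODEOWNER approved: yes → true
  PR age < 682 hours: 710 < 682 is false
  coverage delta ≥ 9.2%: 20.8 ≥ 9.2 is true
  lint checks passing: no → false
  approvals ≤ 0: 0 ≤ 0 is true
  lines changed ≥ 27859: 28322 ≥ 27859 is true
Combine:
[1.1.2.1] true OR true = true
[1.1.2] NOT true = false
[1.1] false OR false = false
[1.2.1] true AND true = true
[1.2.2] exactly-one(true, false) = true
[1.2] true AND true = true
[1.3.1] true OR false = true
[1.3.2.1] true AND true = true
[1.3.2] NOT true = false
[1.3] true → false = false
[1] false OR true OR false = true
[root] NOT true = false
Overall: false → blocked

Blocked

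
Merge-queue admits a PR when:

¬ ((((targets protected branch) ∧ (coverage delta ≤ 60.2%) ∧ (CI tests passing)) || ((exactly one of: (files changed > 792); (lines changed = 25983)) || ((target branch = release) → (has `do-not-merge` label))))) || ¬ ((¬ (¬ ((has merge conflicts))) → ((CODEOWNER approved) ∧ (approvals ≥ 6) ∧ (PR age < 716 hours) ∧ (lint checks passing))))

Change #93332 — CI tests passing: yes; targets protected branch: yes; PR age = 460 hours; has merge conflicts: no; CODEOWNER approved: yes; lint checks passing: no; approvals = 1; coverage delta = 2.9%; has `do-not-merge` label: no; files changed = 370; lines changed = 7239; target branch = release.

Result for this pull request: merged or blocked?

Blocked

Atomic conditions:
  targets protected branch: yes → true
  coverage delta ≤ 60.2%: 2.9 ≤ 60.2 is true
  CI tests passing: yes → true
  files changed > 792: 370 > 792 is false
  lines changed = 25983: 7239 == 25983 is false
  target branch = release: release == release is true
  has `do-not-merge` label: no → false
  has merge conflicts: no → false
  CODEOWNER approved: yes → true
  approvals ≥ 6: 1 ≥ 6 is false
  PR age < 716 hours: 460 < 716 is true
  lint checks passing: no → false
Combine:
[1.1.1] true AND true AND true = true
[1.1.2.1] exactly-one(false, false) = false
[1.1.2.2] true → false = false
[1.1.2] false OR false = false
[1.1] true OR false = true
[1] NOT true = false
[2.1.1.1] NOT false = true
[2.1.1] NOT true = false
[2.1.2] true AND false AND true AND false = false
[2.1] false → false (antecedent false ⇒ implication holds) = true
[2] NOT true = false
[root] false OR false = false
Overall: false → blocked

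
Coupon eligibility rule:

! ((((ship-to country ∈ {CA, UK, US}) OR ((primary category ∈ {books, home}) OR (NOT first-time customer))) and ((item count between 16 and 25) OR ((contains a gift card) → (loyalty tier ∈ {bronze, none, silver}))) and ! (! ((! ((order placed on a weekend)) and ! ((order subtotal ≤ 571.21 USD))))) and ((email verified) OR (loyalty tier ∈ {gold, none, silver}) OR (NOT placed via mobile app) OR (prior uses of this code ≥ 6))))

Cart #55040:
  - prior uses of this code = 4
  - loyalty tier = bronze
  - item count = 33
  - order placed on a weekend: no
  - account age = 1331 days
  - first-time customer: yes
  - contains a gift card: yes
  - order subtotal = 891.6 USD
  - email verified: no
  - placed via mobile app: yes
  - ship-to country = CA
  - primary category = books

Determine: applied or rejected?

Atomic conditions:
  ship-to country ∈ {CA, UK, US}: CA is in the set → true
  primary category ∈ {books, home}: books is in the set → true
  NOT first-time customer: yes → false
  item count between 16 and 25: 33 in [16, 25] is false
  contains a gift card: yes → true
  loyalty tier ∈ {bronze, none, silver}: bronze is in the set → true
  order placed on a weekend: no → false
  order subtotal ≤ 571.21 USD: 891.6 ≤ 571.21 is false
  email verified: no → false
  loyalty tier ∈ {gold, none, silver}: bronze is not in the set → false
  NOT placed via mobile app: yes → false
  prior uses of this code ≥ 6: 4 ≥ 6 is false
Combine:
[1.1.2] true OR false = true
[1.1] true OR true = true
[1.2.2] true → true = true
[1.2] false OR true = true
[1.3.1.1.1] NOT false = true
[1.3.1.1.2] NOT false = true
[1.3.1.1] true AND true = true
[1.3.1] NOT true = false
[1.3] NOT false = true
[1.4] false OR false OR false OR false = false
[1] true AND true AND true AND false = false
[root] NOT false = true
Overall: true → applied

Applied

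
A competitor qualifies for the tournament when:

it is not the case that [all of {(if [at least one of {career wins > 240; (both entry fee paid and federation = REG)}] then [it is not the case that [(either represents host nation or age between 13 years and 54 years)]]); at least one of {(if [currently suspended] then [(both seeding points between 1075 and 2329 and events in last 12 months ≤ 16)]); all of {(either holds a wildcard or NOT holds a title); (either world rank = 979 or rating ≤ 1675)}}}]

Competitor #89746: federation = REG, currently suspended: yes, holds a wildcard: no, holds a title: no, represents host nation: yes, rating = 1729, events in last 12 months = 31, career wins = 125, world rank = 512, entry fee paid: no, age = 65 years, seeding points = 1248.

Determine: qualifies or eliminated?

Qualifies

Atomic conditions:
  career wins > 240: 125 > 240 is false
  entry fee paid: no → false
  federation = REG: REG == REG is true
  represents host nation: yes → true
  age between 13 years and 54 years: 65 in [13, 54] is false
  currently suspended: yes → true
  seeding points between 1075 and 2329: 1248 in [1075, 2329] is true
  events in last 12 months ≤ 16: 31 ≤ 16 is false
  holds a wildcard: no → false
  NOT holds a title: no → true
  world rank = 979: 512 == 979 is false
  rating ≤ 1675: 1729 ≤ 1675 is false
Combine:
[1.1.1.2] false AND true = false
[1.1.1] false OR false = false
[1.1.2.1] true OR false = true
[1.1.2] NOT true = false
[1.1] false → false (antecedent false ⇒ implication holds) = true
[1.2.1.2] true AND false = false
[1.2.1] true → false = false
[1.2.2.1] false OR true = true
[1.2.2.2] false OR false = false
[1.2.2] true AND false = false
[1.2] false OR false = false
[1] true AND false = false
[root] NOT false = true
Overall: true → qualifies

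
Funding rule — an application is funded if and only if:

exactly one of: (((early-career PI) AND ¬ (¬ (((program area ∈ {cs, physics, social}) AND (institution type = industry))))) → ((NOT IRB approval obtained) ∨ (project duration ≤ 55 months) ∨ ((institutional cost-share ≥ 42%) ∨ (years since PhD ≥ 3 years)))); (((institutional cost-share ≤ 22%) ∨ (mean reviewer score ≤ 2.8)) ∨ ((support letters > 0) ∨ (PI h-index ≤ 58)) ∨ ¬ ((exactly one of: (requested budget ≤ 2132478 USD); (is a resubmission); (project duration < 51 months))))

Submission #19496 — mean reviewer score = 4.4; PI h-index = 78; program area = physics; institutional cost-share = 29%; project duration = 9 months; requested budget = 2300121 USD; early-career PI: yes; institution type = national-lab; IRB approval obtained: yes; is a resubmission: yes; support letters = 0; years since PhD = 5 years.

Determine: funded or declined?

Atomic conditions:
  early-career PI: yes → true
  program area ∈ {cs, physics, social}: physics is in the set → true
  institution type = industry: national-lab == industry is false
  NOT IRB approval obtained: yes → false
  project duration ≤ 55 months: 9 ≤ 55 is true
  institutional cost-share ≥ 42%: 29 ≥ 42 is false
  years since PhD ≥ 3 years: 5 ≥ 3 is true
  institutional cost-share ≤ 22%: 29 ≤ 22 is false
  mean reviewer score ≤ 2.8: 4.4 ≤ 2.8 is false
  support letters > 0: 0 > 0 is false
  PI h-index ≤ 58: 78 ≤ 58 is false
  requested budget ≤ 2132478 USD: 2300121 ≤ 2132478 is false
  is a resubmission: yes → true
  project duration < 51 months: 9 < 51 is true
Combine:
[1.1.2.1.1] true AND false = false
[1.1.2.1] NOT false = true
[1.1.2] NOT true = false
[1.1] true AND false = false
[1.2.3] false OR true = true
[1.2] false OR true OR true = true
[1] false → true (antecedent false ⇒ implication holds) = true
[2.1] false OR false = false
[2.2] false OR false = false
[2.3.1] exactly-one(false, true, true) = false
[2.3] NOT false = true
[2] false OR false OR true = true
[root] exactly-one(true, true) = false
Overall: false → declined

Declined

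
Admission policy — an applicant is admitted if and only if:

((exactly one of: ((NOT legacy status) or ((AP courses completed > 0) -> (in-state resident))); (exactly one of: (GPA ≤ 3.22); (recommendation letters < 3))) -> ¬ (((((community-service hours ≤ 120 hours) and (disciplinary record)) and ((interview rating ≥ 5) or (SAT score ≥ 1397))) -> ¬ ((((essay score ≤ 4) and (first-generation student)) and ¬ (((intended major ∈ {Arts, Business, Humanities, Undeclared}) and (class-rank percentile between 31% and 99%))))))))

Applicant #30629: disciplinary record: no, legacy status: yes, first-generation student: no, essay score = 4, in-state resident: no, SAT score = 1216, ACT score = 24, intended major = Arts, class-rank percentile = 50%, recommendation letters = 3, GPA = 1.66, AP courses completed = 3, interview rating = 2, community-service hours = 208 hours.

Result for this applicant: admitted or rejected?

Atomic conditions:
  NOT legacy status: yes → false
  AP courses completed > 0: 3 > 0 is true
  in-state resident: no → false
  GPA ≤ 3.22: 1.66 ≤ 3.22 is true
  recommendation letters < 3: 3 < 3 is false
  community-service hours ≤ 120 hours: 208 ≤ 120 is false
  disciplinary record: no → false
  interview rating ≥ 5: 2 ≥ 5 is false
  SAT score ≥ 1397: 1216 ≥ 1397 is false
  essay score ≤ 4: 4 ≤ 4 is true
  first-generation student: no → false
  intended major ∈ {Arts, Business, Humanities, Undeclared}: Arts is in the set → true
  class-rank percentile between 31% and 99%: 50 in [31, 99] is true
Combine:
[1.1.2] true → false = false
[1.1] false OR false = false
[1.2] exactly-one(true, false) = true
[1] exactly-one(false, true) = true
[2.1.1.1] false AND false = false
[2.1.1.2] false OR false = false
[2.1.1] false AND false = false
[2.1.2.1.1] true AND false = false
[2.1.2.1.2.1] true AND true = true
[2.1.2.1.2] NOT true = false
[2.1.2.1] false AND false = false
[2.1.2] NOT false = true
[2.1] false → true (antecedent false ⇒ implication holds) = true
[2] NOT true = false
[root] true → false = false
Overall: false → rejected

Rejected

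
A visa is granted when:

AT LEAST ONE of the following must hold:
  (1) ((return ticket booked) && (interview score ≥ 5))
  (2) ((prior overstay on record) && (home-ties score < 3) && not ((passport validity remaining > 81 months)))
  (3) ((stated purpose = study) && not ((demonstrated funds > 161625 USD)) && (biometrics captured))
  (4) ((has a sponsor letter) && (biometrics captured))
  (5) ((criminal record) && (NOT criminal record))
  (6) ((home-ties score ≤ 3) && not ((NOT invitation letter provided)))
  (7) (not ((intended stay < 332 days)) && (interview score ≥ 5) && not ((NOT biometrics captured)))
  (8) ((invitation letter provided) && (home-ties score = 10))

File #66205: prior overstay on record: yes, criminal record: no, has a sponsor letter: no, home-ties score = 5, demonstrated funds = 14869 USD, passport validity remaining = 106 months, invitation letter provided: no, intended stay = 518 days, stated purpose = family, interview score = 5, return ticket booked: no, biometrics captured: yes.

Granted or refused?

Granted

Atomic conditions:
  return ticket booked: no → false
  interview score ≥ 5: 5 ≥ 5 is true
  prior overstay on record: yes → true
  home-ties score < 3: 5 < 3 is false
  passport validity remaining > 81 months: 106 > 81 is true
  stated purpose = study: family == study is false
  demonstrated funds > 161625 USD: 14869 > 161625 is false
  biometrics captured: yes → true
  has a sponsor letter: no → false
  criminal record: no → false
  NOT criminal record: no → true
  home-ties score ≤ 3: 5 ≤ 3 is false
  NOT invitation letter provided: no → true
  intended stay < 332 days: 518 < 332 is false
  NOT biometrics captured: yes → false
  invitation letter provided: no → false
  home-ties score = 10: 5 == 10 is false
Combine:
[1] false AND true = false
[2.3] NOT true = false
[2] true AND false AND false = false
[3.2] NOT false = true
[3] false AND true AND true = false
[4] false AND true = false
[5] false AND true = false
[6.2] NOT true = false
[6] false AND false = false
[7.1] NOT false = true
[7.3] NOT false = true
[7] true AND true AND true = true
[8] false AND false = false
[root] false OR false OR false OR false OR false OR false OR true OR false = true
Overall: true → granted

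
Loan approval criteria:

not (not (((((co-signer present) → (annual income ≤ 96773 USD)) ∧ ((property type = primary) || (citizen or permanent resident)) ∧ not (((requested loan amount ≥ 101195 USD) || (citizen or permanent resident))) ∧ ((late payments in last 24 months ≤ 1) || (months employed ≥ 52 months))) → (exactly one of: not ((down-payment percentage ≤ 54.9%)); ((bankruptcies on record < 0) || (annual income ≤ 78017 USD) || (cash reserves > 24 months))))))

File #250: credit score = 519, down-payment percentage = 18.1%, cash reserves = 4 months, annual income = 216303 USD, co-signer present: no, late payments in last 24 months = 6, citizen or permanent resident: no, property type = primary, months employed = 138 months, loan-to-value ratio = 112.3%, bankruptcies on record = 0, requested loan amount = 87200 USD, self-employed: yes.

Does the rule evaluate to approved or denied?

Denied

Atomic conditions:
  co-signer present: no → false
  annual income ≤ 96773 USD: 216303 ≤ 96773 is false
  property type = primary: primary == primary is true
  citizen or permanent resident: no → false
  requested loan amount ≥ 101195 USD: 87200 ≥ 101195 is false
  late payments in last 24 months ≤ 1: 6 ≤ 1 is false
  months employed ≥ 52 months: 138 ≥ 52 is true
  down-payment percentage ≤ 54.9%: 18.1 ≤ 54.9 is true
  bankruptcies on record < 0: 0 < 0 is false
  annual income ≤ 78017 USD: 216303 ≤ 78017 is false
  cash reserves > 24 months: 4 > 24 is false
Combine:
[1.1.1.1] false → false (antecedent false ⇒ implication holds) = true
[1.1.1.2] true OR false = true
[1.1.1.3.1] false OR false = false
[1.1.1.3] NOT false = true
[1.1.1.4] false OR true = true
[1.1.1] true AND true AND true AND true = true
[1.1.2.1] NOT true = false
[1.1.2.2] false OR false OR false = false
[1.1.2] exactly-one(false, false) = false
[1.1] true → false = false
[1] NOT false = true
[root] NOT true = false
Overall: false → denied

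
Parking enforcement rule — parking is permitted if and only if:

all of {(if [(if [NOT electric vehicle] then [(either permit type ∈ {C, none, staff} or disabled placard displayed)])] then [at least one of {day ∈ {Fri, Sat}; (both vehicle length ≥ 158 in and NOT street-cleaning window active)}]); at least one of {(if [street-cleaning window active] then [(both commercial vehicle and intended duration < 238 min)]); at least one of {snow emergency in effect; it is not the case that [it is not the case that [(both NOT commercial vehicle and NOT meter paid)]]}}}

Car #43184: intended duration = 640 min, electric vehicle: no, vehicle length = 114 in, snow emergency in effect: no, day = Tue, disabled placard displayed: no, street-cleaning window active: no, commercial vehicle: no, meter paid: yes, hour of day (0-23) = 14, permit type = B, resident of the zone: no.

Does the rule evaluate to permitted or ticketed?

Permitted

Atomic conditions:
  NOT electric vehicle: no → true
  permit type ∈ {C, none, staff}: B is not in the set → false
  disabled placard displayed: no → false
  day ∈ {Fri, Sat}: Tue is not in the set → false
  vehicle length ≥ 158 in: 114 ≥ 158 is false
  NOT street-cleaning window active: no → true
  street-cleaning window active: no → false
  commercial vehicle: no → false
  intended duration < 238 min: 640 < 238 is false
  snow emergency in effect: no → false
  NOT commercial vehicle: no → true
  NOT meter paid: yes → false
Combine:
[1.1.2] false OR false = false
[1.1] true → false = false
[1.2.2] false AND true = false
[1.2] false OR false = false
[1] false → false (antecedent false ⇒ implication holds) = true
[2.1.2] false AND false = false
[2.1] false → false (antecedent false ⇒ implication holds) = true
[2.2.2.1.1] true AND false = false
[2.2.2.1] NOT false = true
[2.2.2] NOT true = false
[2.2] false OR false = false
[2] true OR false = true
[root] true AND true = true
Overall: true → permitted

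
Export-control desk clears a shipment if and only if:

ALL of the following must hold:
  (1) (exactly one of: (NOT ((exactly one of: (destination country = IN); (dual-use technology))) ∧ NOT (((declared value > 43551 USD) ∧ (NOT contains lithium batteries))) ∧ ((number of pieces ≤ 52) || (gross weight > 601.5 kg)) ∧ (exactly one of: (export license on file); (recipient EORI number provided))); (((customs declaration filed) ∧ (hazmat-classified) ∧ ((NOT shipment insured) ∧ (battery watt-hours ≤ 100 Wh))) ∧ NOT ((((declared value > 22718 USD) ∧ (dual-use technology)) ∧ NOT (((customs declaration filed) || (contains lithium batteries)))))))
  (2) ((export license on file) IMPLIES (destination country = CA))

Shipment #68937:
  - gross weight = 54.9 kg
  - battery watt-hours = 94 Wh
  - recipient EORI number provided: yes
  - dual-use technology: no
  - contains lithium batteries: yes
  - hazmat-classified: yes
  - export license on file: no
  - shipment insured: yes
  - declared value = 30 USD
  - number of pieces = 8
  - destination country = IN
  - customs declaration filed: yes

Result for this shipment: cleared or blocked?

Blocked

Atomic conditions:
  destination country = IN: IN == IN is true
  dual-use technology: no → false
  declared value > 43551 USD: 30 > 43551 is false
  NOT contains lithium batteries: yes → false
  number of pieces ≤ 52: 8 ≤ 52 is true
  gross weight > 601.5 kg: 54.9 > 601.5 is false
  export license on file: no → false
  recipient EORI number provided: yes → true
  customs declaration filed: yes → true
  hazmat-classified: yes → true
  NOT shipment insured: yes → false
  battery watt-hours ≤ 100 Wh: 94 ≤ 100 is true
  declared value > 22718 USD: 30 > 22718 is false
  contains lithium batteries: yes → true
  destination country = CA: IN == CA is false
Combine:
[1.1.1.1] exactly-one(true, false) = true
[1.1.1] NOT true = false
[1.1.2.1] false AND false = false
[1.1.2] NOT false = true
[1.1.3] true OR false = true
[1.1.4] exactly-one(false, true) = true
[1.1] false AND true AND true AND true = false
[1.2.1.3] false AND true = false
[1.2.1] true AND true AND false = false
[1.2.2.1.1] false AND false = false
[1.2.2.1.2.1] true OR true = true
[1.2.2.1.2] NOT true = false
[1.2.2.1] false AND false = false
[1.2.2] NOT false = true
[1.2] false AND true = false
[1] exactly-one(false, false) = false
[2] false → false (antecedent false ⇒ implication holds) = true
[root] false AND true = false
Overall: false → blocked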